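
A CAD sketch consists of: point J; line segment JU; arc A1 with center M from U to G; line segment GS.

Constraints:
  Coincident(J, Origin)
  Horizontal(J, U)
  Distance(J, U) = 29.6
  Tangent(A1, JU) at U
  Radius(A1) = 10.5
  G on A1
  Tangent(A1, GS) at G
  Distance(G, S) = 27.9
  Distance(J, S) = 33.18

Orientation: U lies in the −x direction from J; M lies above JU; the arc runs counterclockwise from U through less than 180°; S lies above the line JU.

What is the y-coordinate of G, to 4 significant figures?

6.342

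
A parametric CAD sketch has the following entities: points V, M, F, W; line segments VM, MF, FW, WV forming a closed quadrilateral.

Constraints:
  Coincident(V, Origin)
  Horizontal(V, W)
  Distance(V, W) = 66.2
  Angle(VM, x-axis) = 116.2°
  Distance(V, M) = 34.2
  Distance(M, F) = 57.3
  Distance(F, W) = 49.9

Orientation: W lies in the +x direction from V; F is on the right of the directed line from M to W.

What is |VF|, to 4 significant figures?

24.37

V is at the origin; V and W share the same y with |VW| = 66.2 and W in +x, so W = (66.2, 0). VM runs at 116.2° with |VM| = 34.2, so M = (-15.10, 30.69). F is determined by |MF| = 57.3 and |FW| = 49.9 together: it lies at the intersection of circle(M, 57.3) and circle(W, 49.9). With |MW| = 86.90, the foot of the radical line on MW is 48.01 from M and the perpendicular offset is √(57.3² − 48.01²) = 31.27. Taking the right-of-MW solution: F = (18.78, -15.53).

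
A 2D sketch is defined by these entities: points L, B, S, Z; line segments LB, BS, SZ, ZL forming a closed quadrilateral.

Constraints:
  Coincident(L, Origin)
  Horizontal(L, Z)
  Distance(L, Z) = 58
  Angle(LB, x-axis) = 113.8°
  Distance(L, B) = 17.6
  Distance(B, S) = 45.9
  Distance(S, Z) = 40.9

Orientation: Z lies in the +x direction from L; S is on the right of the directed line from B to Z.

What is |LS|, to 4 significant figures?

29.32

Checks: |BS| = 45.90 ✓; |SZ| = 40.90 ✓.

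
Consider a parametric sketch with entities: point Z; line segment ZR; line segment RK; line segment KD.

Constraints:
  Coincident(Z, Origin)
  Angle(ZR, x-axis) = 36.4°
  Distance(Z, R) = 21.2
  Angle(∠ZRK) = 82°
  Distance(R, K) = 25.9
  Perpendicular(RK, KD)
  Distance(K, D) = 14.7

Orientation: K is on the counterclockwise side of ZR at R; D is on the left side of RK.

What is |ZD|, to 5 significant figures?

23.797

Z is at the origin; ZR runs at 36.4° with length 21.2, so R = 21.2·(cos 36.4°, sin 36.4°) = (17.064, 12.580). ∠ZRK = 82.0°, so RK runs at 36.4° + (180° − 82.0°) = 134.40° from the x-axis; with |RK| = 25.9, K = R + 25.9·(cos 134.40°, sin 134.40°) = (-1.0575, 31.085). RK is perpendicular to KD; with |KD| = 14.7 on the left of RK, D = K + 14.7·(-0.71447, -0.69966) = (-11.560, 20.800). Then |ZD| = |D − Z| = 23.797.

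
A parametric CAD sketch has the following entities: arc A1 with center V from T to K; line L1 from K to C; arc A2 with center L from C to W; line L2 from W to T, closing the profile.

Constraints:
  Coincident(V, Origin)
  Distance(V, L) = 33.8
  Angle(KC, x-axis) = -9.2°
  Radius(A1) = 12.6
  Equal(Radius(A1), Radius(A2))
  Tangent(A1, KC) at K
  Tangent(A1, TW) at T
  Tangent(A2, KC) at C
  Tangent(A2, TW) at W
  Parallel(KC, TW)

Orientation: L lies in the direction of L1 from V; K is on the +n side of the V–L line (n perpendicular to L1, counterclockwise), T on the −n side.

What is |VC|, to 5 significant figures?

36.072

The slot axis is L1's direction at -9.2°, so u = (cos -9.2°, sin -9.2°) = (0.98714, -0.15988) and n = (−sin -9.2°, cos -9.2°) = (0.15988, 0.98714). V is at the origin and L lies 33.8 along u from V, so L = 33.8·u = (33.365, -5.4040). Tangency of A1 to both parallel lines with radius 12.6 puts K and T at V ± 12.6·n: K = (2.0145, 12.438), T = (-2.0145, -12.438). Equal radii place C and W the same way about L: C = L + 12.6·n = (35.380, 7.0339), W = L − 12.6·n = (31.351, -17.842). Then |VC| = |C − V| = 36.072.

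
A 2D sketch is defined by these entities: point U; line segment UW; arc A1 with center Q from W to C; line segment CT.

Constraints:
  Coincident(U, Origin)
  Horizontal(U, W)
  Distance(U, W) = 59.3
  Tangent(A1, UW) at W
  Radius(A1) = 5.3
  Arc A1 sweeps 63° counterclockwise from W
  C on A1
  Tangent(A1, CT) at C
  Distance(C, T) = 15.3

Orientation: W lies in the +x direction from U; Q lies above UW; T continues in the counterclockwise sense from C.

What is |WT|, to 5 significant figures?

20.230

U is at the origin; U and W share the same y with |UW| = 59.3 and W on the +x side, so W = (59.300, 0.0000). The tangent condition forces QW to be normal to UW, so Q = W + (0, 5.3) = (59.300, 5.3000). On A1, W sits at bearing -90° from Q; a 63° counterclockwise sweep puts C at bearing -27°, so C = Q + 5.3·(cos -27°, sin -27°) = (64.022, 2.8939). Tangency of A1 to CT means the radius QC is perpendicular to CT, so CT runs along (−sin -27°, cos -27°); with |CT| = 15.3, T = (70.968, 16.526). Then |WT| = |T − W| = 20.230.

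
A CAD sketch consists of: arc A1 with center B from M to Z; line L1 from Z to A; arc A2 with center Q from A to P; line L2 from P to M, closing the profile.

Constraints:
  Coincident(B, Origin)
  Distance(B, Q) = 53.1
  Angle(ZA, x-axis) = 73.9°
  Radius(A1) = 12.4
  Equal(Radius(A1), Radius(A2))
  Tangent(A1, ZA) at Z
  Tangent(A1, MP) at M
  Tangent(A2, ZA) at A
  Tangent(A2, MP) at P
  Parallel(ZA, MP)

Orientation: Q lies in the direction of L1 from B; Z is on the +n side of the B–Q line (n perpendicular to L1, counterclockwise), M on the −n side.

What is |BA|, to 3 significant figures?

54.5

Tangency of A1 to both parallel lines with radius 12.4 puts Z and M at B ± 12.4·n: Z = (-11.9, 3.44), M = (11.9, -3.44). Equal radii place A and P the same way about Q: A = Q + 12.4·n = (2.81, 54.5), P = Q − 12.4·n = (26.6, 47.6). Then |BA| = |A − B| = 54.5.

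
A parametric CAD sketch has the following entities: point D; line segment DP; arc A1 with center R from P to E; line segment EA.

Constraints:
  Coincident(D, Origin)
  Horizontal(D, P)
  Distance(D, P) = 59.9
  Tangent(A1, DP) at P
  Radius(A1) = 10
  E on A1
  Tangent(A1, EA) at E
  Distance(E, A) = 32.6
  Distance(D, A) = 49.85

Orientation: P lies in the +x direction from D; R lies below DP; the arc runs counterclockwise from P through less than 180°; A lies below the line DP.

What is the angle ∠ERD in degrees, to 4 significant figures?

17.78°

Checks: ∠(RP, PD) = 90.00° ✓; |RP| = 10.00 ✓; |RE| = 10.00 ✓; ∠(RE, EA) = 90.00° ✓; |EA| = 32.60 ✓; |DA| = 49.85 ✓.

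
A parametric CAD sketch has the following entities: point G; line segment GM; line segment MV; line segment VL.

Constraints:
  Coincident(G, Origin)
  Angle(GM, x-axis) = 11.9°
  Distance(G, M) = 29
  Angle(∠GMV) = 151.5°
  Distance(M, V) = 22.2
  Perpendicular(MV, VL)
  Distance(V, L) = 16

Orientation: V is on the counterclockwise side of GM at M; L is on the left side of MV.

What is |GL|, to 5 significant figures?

47.735

∠GMV = 151.5°, so MV runs at 11.9° + (180° − 151.5°) = 40.400° from the x-axis; with |MV| = 22.2, V = M + 22.2·(cos 40.400°, sin 40.400°) = (45.283, 20.368). MV is perpendicular to VL; with |VL| = 16.0 on the left of MV, L = V + 16.0·(-0.64812, 0.76154) = (34.913, 32.553). Then |GL| = |L − G| = 47.735.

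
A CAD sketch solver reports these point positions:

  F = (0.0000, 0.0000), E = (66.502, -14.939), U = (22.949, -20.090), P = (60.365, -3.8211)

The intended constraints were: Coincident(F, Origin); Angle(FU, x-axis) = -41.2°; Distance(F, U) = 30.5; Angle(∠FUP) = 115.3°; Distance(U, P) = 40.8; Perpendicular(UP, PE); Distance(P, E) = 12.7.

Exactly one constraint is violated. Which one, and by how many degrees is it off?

Perpendicular(UP, PE) — off by 5.40°.

F = (0.00, 0.00) ✓; FU at -41.20° ✓; |FU| = 30.50 ✓; ∠FUP = 115.3° ✓; |UP| = 40.80 ✓; ∠(UP, PE) = 84.60° ✗; |PE| = 12.70 ✓.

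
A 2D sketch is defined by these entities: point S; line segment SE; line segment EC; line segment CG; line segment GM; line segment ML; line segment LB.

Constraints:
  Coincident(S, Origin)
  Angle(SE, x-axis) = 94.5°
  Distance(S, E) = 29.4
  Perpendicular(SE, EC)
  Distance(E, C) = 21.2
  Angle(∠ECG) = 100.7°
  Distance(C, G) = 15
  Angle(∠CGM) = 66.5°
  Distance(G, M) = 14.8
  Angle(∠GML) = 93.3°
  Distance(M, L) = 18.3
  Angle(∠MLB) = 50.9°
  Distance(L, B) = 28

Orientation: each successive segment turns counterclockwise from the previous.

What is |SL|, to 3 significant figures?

38.1

∠CGM = 66.5° gives GM at 17.3° from the x-axis; with |GM| = 14.8, M = (-10.9, 17.1). ∠GML = 93.3° gives ML at 104° from the x-axis; with |ML| = 18.3, L = (-15.4, 34.9). Then |SL| = |L − S| = 38.1.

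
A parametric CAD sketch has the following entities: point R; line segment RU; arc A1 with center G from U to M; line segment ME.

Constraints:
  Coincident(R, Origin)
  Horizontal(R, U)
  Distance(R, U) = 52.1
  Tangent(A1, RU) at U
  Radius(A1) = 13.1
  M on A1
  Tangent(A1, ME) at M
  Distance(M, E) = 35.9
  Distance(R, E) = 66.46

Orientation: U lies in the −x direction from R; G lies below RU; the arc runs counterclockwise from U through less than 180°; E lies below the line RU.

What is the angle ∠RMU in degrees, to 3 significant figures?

43.8°

R is at the origin; RU is horizontal with |RU| = 52.1 and U on the −x side, so U = (-52.1, 0.00). Tangency of A1 to RU means the radius GU is perpendicular to RU, so G = U + (0, -13.1) = (-52.1, -13.1). Since GM ⟂ ME (tangency), |GE| = √(13.1² + 35.9²) = 38.2 regardless of where M sits on A1. So E lies on both circle(R, 66.46) and circle(G, 38.2); the below-RU intersection is E = (-43.4, -50.3). M is the foot of the tangent from E: M = (-63.1, -20.3).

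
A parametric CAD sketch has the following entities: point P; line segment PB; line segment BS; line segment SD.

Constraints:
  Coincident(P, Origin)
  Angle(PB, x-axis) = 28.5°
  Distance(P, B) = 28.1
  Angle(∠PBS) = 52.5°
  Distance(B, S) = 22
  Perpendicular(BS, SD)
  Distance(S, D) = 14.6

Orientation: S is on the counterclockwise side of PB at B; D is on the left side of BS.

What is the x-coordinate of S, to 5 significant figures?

4.5968

P is at the origin; PB runs at 28.5° with length 28.1, so B = 28.1·(cos 28.5°, sin 28.5°) = (24.695, 13.408). ∠PBS = 52.5°, so BS runs at 28.5° + (180° − 52.5°) = 156.00° from the x-axis; with |BS| = 22.0, S = B + 22.0·(cos 156.00°, sin 156.00°) = (4.5968, 22.356). So S.x = 4.5968.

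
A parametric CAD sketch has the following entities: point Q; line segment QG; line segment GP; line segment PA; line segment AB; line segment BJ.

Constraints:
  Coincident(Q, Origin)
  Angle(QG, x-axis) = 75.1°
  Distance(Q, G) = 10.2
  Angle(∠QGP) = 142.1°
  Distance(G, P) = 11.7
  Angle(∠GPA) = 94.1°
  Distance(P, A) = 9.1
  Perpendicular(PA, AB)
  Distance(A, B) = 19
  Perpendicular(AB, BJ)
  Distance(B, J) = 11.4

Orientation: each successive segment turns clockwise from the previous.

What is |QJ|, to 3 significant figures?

7.23

PA is perpendicular to AB, so AB runs at -139°; with |AB| = 19.0, B = (3.67, -2.45). AB ⟂ BJ, so BJ runs at 131°; with |BJ| = 11.4, J = (-3.85, 6.12). Then |QJ| = |J − Q| = 7.23.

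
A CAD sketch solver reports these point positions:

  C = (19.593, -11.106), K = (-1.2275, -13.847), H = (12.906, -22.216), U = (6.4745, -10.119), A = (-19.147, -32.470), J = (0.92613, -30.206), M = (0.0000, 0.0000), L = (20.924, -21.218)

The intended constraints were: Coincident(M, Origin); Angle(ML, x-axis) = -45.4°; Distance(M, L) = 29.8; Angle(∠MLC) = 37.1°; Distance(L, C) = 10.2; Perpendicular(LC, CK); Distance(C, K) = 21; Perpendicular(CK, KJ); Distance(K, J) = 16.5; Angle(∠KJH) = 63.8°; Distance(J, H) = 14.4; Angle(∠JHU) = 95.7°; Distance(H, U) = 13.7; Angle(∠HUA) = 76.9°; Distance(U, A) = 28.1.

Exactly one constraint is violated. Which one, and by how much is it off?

Distance(U, A) = 28.1 — off by 5.90.

M = (0.00, 0.00) ✓; ML at -45.40° ✓; |ML| = 29.80 ✓; ∠MLC = 37.10° ✓; |LC| = 10.20 ✓; ∠(LC, CK) = 90.00° ✓; |CK| = 21.00 ✓; ∠(CK, KJ) = 90.00° ✓; |KJ| = 16.50 ✓; ∠KJH = 63.80° ✓; |JH| = 14.40 ✓; ∠JHU = 95.70° ✓; |HU| = 13.70 ✓; ∠HUA = 76.90° ✓; |UA| = 34.00 ✗.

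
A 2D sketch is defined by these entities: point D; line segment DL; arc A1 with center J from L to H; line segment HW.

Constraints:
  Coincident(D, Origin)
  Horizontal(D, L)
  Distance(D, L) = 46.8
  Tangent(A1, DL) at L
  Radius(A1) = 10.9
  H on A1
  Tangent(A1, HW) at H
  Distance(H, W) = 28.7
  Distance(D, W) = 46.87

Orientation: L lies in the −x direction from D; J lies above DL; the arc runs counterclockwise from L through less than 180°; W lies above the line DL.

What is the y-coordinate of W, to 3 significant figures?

36.3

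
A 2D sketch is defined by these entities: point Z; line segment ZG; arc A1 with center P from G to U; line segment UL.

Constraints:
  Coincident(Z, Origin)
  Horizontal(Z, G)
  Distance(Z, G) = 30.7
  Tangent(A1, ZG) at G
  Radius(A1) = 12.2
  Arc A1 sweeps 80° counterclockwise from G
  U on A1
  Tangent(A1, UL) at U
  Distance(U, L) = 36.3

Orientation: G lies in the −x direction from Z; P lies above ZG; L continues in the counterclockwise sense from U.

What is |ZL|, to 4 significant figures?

47.47

Z is at the origin; Z and G share the same y with |ZG| = 30.7 and G on the −x side, so G = (-30.70, 0.000). The tangent condition forces PG to be normal to ZG, so P = G + (0, 12.2) = (-30.70, 12.20). On A1, G sits at bearing -90° from P; an 80° counterclockwise sweep puts U at bearing -10°, so U = P + 12.2·(cos -10°, sin -10°) = (-18.69, 10.08). The tangent condition forces PU to be normal to UL, so UL runs along (−sin -10°, cos -10°); with |UL| = 36.3, L = (-12.38, 45.83). Then |ZL| = |L − Z| = 47.47.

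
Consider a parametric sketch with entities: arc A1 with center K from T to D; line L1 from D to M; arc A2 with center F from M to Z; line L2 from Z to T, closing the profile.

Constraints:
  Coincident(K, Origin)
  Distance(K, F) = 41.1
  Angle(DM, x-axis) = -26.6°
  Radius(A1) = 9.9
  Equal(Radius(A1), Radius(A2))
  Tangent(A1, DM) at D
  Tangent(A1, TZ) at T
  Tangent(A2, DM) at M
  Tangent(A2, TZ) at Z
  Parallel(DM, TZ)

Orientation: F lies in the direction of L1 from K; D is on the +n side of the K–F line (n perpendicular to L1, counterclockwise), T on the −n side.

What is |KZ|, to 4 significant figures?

42.28

Tangency of A1 to both parallel lines with radius 9.9 puts D and T at K ± 9.9·n: D = (4.433, 8.852), T = (-4.433, -8.852). Equal radii place M and Z the same way about F: M = F + 9.9·n = (41.18, -9.551), Z = F − 9.9·n = (32.32, -27.26). Then |KZ| = |Z − K| = 42.28.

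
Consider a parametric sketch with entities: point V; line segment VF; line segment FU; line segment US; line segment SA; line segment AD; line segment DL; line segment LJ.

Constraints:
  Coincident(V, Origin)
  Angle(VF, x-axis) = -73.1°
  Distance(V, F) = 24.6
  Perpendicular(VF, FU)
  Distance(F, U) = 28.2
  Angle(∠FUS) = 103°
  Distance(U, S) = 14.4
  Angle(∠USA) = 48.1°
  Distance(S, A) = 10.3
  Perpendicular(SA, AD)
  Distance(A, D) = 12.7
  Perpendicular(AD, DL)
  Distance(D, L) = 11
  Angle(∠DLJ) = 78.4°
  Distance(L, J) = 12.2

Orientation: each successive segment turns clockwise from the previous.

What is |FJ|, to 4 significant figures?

32.76

The perpendicularity gives DL at right angles to AD, so DL runs at 168.0°; with |DL| = 11.0, L = (-30.33, -31.53). ∠DLJ = 78.4° gives LJ at 66.40° from the x-axis; with |LJ| = 12.2, J = (-25.45, -20.35). Then |FJ| = |J − F| = 32.76.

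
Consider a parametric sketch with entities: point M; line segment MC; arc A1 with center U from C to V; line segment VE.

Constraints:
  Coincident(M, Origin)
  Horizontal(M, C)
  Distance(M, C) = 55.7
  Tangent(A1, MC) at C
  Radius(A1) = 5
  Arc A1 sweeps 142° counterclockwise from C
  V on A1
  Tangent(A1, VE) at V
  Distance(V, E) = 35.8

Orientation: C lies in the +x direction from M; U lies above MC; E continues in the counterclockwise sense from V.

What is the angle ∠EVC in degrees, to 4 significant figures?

109.0°

On A1, C sits at bearing -90° from U; a 142° counterclockwise sweep puts V at bearing 52°, so V = U + 5.0·(cos 52°, sin 52°) = (58.78, 8.940). Since A1 is tangent to VE there, UV ⟂ VE, so VE runs along (−sin 52°, cos 52°); with |VE| = 35.8, E = (30.57, 30.98). Then cos ∠EVC = VE·VC / (|VE||VC|), giving 109.0°.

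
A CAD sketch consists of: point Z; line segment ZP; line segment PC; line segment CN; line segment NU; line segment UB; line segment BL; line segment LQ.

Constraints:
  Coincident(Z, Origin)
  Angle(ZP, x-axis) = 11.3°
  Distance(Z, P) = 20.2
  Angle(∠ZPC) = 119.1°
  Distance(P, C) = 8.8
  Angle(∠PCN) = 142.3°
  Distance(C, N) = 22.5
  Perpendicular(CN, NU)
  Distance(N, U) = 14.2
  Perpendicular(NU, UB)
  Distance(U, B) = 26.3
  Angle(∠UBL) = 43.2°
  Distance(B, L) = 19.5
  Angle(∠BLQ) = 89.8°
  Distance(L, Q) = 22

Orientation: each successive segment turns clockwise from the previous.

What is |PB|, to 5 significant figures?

9.3686

CN is perpendicular to NU, so NU runs at -177.30°; with |NU| = 14.2, U = (12.388, -25.887). NU ⟂ UB, so UB runs at 92.700°; with |UB| = 26.3, B = (11.149, 0.38344). Then |PB| = |B − P| = 9.3686.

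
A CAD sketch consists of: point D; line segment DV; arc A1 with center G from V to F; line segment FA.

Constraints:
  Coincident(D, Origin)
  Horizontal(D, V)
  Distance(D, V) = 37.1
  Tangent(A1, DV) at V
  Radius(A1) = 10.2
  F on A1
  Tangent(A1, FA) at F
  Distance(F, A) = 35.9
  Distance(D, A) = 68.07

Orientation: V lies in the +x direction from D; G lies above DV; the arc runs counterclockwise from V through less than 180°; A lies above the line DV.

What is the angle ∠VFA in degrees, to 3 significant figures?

138°

Checks: ∠(GV, VD) = 90.00° ✓; |GV| = 10.20 ✓; |GF| = 10.20 ✓; ∠(GF, FA) = 90.00° ✓; |FA| = 35.90 ✓; |DA| = 68.07 ✓.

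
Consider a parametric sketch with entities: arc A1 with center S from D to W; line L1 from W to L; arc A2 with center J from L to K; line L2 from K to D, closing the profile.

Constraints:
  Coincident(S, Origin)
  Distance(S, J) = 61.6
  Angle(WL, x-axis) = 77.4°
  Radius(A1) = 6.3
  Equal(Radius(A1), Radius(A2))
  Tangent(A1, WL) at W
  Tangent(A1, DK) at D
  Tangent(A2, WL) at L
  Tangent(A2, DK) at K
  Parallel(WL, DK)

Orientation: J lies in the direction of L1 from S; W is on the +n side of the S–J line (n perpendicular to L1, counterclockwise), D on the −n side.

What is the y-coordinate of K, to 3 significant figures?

58.7

The slot axis is L1's direction at 77.4°, so u = (cos 77.4°, sin 77.4°) = (0.218, 0.976) and n = (−sin 77.4°, cos 77.4°) = (-0.976, 0.218). S is at the origin and J lies 61.6 along u from S, so J = 61.6·u = (13.4, 60.1). Tangency of A1 to both parallel lines with radius 6.3 puts W and D at S ± 6.3·n: W = (-6.15, 1.37), D = (6.15, -1.37). Equal radii place L and K the same way about J: L = J + 6.3·n = (7.29, 61.5), K = J − 6.3·n = (19.6, 58.7). So K.y = 58.7.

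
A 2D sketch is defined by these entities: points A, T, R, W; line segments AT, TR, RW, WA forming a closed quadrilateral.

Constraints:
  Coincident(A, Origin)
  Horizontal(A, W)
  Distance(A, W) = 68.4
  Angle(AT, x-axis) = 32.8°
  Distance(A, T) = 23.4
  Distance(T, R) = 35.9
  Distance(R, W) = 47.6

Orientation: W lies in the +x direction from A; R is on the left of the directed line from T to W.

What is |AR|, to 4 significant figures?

58.67

Checks: |TR| = 35.90 ✓; |RW| = 47.60 ✓.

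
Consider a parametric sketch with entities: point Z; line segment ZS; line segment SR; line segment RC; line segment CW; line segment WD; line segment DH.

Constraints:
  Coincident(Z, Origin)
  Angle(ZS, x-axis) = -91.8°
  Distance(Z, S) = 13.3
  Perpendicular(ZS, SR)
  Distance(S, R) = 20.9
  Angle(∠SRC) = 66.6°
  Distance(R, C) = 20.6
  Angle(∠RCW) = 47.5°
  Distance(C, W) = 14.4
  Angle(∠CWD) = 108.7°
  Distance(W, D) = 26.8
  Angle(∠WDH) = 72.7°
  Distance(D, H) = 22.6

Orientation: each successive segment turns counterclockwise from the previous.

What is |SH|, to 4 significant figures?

37.09

Z is at the origin; ZS runs at -91.8° with length 13.3, so S = (-0.4178, -13.29). ZS is perpendicular to SR, so SR runs at -1.800°; with |SR| = 20.9, R = (20.47, -13.95). ∠SRC = 66.6° gives RC at 111.6° from the x-axis; with |RC| = 20.6, C = (12.89, 5.203). ∠RCW = 47.5° gives CW at -115.9° from the x-axis; with |CW| = 14.4, W = (6.599, -7.750). ∠CWD = 108.7° gives WD at -44.60° from the x-axis; with |WD| = 26.8, D = (25.68, -26.57). ∠WDH = 72.7° gives DH at 62.70° from the x-axis; with |DH| = 22.6, H = (36.05, -6.485). Then |SH| = |H − S| = 37.09.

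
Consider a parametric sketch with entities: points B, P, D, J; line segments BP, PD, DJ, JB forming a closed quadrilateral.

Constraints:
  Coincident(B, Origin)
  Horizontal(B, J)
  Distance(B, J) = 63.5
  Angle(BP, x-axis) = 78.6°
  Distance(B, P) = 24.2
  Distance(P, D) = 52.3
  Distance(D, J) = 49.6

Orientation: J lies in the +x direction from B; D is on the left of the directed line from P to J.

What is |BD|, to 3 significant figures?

70.1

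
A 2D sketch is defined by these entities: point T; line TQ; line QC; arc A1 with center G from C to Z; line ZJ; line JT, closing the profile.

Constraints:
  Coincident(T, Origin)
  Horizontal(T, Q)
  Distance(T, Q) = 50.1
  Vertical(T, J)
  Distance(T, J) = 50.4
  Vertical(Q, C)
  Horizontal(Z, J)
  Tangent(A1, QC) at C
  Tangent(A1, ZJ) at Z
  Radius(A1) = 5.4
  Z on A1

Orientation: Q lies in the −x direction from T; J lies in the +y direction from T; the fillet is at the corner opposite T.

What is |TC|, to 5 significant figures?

67.342

T is at the origin; T and Q share the same y with |TQ| = 50.1 and Q on the −x side, so Q = (-50.100, 0.0000). TJ is vertical with |TJ| = 50.4 and J on the +y side, so J = (0.0000, 50.400). The virtual corner opposite T is at (-50.100, 50.400). Since A1 is tangent to QC there, GC ⟂ QC and A1 meets ZJ tangentially, so GZ is at right angles to ZJ, with radius 5.4, so the center G sits 5.4 in from both sides at G = (-44.700, 45.000). That places the tangent points at C = (-50.100, 45.000) on QC and Z = (-44.700, 50.400) on ZJ. Then |TC| = |C − T| = 67.342.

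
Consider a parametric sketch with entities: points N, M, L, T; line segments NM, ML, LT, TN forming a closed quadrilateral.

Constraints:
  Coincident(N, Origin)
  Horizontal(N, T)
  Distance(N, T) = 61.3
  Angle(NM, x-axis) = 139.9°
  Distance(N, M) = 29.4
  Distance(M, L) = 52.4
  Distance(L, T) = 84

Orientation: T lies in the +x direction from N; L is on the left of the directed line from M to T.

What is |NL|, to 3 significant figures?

63.3

Checks: |ML| = 52.40 ✓; |LT| = 84.00 ✓.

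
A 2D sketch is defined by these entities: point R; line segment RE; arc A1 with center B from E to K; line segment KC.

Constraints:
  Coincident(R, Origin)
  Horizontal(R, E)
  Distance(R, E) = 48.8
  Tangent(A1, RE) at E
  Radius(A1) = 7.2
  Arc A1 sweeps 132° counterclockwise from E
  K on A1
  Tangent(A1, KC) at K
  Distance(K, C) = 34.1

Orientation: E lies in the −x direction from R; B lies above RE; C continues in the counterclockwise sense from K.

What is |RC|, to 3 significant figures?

76.1

R is at the origin; R and E share the same y with |RE| = 48.8 and E on the −x side, so E = (-48.8, 0.00). The tangent condition forces BE to be normal to RE, so B = E + (0, 7.2) = (-48.8, 7.20). On A1, E sits at bearing -90° from B; a 132° counterclockwise sweep puts K at bearing 42°, so K = B + 7.2·(cos 42°, sin 42°) = (-43.4, 12.0). The tangent condition forces BK to be normal to KC, so KC runs along (−sin 42°, cos 42°); with |KC| = 34.1, C = (-66.3, 37.4). Then |RC| = |C − R| = 76.1.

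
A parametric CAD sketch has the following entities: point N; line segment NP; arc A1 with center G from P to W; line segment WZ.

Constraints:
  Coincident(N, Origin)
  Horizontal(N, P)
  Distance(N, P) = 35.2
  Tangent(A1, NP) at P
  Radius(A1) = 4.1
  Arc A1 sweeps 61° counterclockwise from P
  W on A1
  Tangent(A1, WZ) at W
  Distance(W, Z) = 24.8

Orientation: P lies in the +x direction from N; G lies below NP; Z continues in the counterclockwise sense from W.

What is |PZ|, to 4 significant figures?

28.46

On A1, P sits at bearing 90° from G; a 61° counterclockwise sweep puts W at bearing 151°, so W = G + 4.1·(cos 151°, sin 151°) = (31.61, -2.112). A1 meets WZ tangentially, so GW is at right angles to WZ, so WZ runs along (−sin 151°, cos 151°); with |WZ| = 24.8, Z = (19.59, -23.80). Then |PZ| = |Z − P| = 28.46.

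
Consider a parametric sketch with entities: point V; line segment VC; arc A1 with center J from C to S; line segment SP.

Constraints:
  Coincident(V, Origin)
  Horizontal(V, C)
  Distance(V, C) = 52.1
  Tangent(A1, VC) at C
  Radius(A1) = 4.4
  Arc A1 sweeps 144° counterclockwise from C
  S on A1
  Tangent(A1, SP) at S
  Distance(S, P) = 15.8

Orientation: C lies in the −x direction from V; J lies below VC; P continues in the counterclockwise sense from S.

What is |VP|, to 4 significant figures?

45.31

V is at the origin; VC is horizontal with |VC| = 52.1 and C on the −x side, so C = (-52.10, 0.000). A1 meets VC tangentially, so JC is at right angles to VC, so J = C + (0, -4.4) = (-52.10, -4.400). On A1, C sits at bearing 90° from J; a 144° counterclockwise sweep puts S at bearing 234°, so S = J + 4.4·(cos 234°, sin 234°) = (-54.69, -7.960). Since A1 is tangent to SP there, JS ⟂ SP, so SP runs along (−sin 234°, cos 234°); with |SP| = 15.8, P = (-41.90, -17.25). Then |VP| = |P − V| = 45.31.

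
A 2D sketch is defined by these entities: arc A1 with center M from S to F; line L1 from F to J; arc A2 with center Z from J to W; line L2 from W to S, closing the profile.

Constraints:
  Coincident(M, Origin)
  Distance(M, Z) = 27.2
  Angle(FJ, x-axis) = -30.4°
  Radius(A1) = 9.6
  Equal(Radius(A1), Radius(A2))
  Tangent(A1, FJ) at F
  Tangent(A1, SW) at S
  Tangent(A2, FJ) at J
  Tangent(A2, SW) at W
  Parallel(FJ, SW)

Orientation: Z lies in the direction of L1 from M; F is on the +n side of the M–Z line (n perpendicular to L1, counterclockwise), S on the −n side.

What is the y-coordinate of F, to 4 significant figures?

8.280

The slot axis is L1's direction at -30.4°, so u = (cos -30.4°, sin -30.4°) = (0.8625, -0.5060) and n = (−sin -30.4°, cos -30.4°) = (0.5060, 0.8625). M is at the origin and Z lies 27.2 along u from M, so Z = 27.2·u = (23.46, -13.76). Tangency of A1 to both parallel lines with radius 9.6 puts F and S at M ± 9.6·n: F = (4.858, 8.280), S = (-4.858, -8.280). So F.y = 8.280.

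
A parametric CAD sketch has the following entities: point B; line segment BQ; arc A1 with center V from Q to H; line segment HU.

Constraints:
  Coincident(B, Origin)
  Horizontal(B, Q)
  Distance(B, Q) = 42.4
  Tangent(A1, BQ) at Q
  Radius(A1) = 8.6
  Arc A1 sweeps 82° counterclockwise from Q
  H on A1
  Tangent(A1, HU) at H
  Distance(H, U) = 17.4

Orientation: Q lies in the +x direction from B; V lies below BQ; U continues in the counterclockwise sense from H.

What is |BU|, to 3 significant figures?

40.0

B is at the origin; B and Q share the same y with |BQ| = 42.4 and Q on the +x side, so Q = (42.4, 0.00). Tangency of A1 to BQ means the radius VQ is perpendicular to BQ, so V = Q + (0, -8.6) = (42.4, -8.60). On A1, Q sits at bearing 90° from V; an 82° counterclockwise sweep puts H at bearing 172°, so H = V + 8.6·(cos 172°, sin 172°) = (33.9, -7.40). A1 meets HU tangentially, so VH is at right angles to HU, so HU runs along (−sin 172°, cos 172°); with |HU| = 17.4, U = (31.5, -24.6). Then |BU| = |U − B| = 40.0.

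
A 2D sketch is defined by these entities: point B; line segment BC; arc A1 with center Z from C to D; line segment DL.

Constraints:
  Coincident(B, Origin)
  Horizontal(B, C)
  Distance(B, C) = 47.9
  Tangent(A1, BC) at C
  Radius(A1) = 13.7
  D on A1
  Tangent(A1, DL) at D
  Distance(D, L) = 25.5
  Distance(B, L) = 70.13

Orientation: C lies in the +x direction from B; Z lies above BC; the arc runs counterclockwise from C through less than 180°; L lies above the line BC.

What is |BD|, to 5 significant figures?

63.473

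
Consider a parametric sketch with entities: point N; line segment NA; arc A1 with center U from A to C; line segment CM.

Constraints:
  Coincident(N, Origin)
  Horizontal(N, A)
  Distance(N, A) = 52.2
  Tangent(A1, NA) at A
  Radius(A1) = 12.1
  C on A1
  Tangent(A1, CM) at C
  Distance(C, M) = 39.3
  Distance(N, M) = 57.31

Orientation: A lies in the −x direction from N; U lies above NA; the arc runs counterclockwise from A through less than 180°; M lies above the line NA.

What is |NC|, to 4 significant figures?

41.48

N is at the origin; N and A share the same y with |NA| = 52.2 and A on the −x side, so A = (-52.20, 0.000). The tangent condition forces UA to be normal to NA, so U = A + (0, 12.1) = (-52.20, 12.10). Since UC ⟂ CM (tangency), |UM| = √(12.1² + 39.3²) = 41.12 regardless of where C sits on A1. So M lies on both circle(N, 57.31) and circle(U, 41.12); the above-NA intersection is M = (-31.70, 47.75). C is the foot of the tangent from M: C = (-40.40, 9.421).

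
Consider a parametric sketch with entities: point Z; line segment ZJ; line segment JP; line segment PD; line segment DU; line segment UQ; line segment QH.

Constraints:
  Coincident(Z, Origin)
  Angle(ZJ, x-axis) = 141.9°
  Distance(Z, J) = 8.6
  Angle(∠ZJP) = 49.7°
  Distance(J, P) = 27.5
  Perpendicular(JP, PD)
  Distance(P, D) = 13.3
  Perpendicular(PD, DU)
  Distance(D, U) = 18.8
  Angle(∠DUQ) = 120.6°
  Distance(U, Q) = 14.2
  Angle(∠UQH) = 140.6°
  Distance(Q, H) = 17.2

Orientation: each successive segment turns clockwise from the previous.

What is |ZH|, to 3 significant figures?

22.5

∠DUQ = 120.6° gives UQ at 132° from the x-axis; with |UQ| = 14.2, Q = (-5.11, 4.55). ∠UQH = 140.6° gives QH at 92.8° from the x-axis; with |QH| = 17.2, H = (-5.95, 21.7). Then |ZH| = |H − Z| = 22.5.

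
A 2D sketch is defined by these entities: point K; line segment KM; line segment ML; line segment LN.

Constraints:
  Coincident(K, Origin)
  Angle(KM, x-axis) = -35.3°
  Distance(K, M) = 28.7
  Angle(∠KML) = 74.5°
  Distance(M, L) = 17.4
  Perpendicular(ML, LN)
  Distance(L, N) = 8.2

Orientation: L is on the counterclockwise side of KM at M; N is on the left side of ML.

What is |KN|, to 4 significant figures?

21.75

K is at the origin; KM runs at -35.3° with length 28.7, so M = 28.7·(cos -35.3°, sin -35.3°) = (23.42, -16.58). ∠KML = 74.5°, so ML runs at -35.3° + (180° − 74.5°) = 70.20° from the x-axis; with |ML| = 17.4, L = M + 17.4·(cos 70.20°, sin 70.20°) = (29.32, -0.2132). The perpendicularity gives LN at right angles to ML; with |LN| = 8.2 on the left of ML, N = L + 8.2·(-0.9409, 0.3387) = (21.60, 2.564). Then |KN| = |N − K| = 21.75.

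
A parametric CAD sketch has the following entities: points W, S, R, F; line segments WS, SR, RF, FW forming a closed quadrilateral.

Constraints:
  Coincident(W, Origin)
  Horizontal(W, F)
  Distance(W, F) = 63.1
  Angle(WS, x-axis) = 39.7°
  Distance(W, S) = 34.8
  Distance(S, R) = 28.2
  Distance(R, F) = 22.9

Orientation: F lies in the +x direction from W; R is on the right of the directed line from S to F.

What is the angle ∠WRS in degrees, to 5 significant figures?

57.715°

Checks: |SR| = 28.20 ✓; |RF| = 22.90 ✓.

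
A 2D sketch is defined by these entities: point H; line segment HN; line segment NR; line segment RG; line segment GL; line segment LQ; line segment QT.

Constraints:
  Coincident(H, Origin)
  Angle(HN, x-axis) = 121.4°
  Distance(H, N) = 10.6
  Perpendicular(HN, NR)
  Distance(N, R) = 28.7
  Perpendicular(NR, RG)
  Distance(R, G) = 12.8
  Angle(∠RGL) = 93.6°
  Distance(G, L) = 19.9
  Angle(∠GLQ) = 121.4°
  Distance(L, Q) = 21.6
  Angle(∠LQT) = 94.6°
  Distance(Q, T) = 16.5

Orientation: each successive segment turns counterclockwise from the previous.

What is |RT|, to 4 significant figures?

24.13

∠GLQ = 121.4° gives LQ at 86.40° from the x-axis; with |LQ| = 21.6, Q = (-4.391, 14.01). ∠LQT = 94.6° gives QT at 171.8° from the x-axis; with |QT| = 16.5, T = (-20.72, 16.36). Then |RT| = |T − R| = 24.13.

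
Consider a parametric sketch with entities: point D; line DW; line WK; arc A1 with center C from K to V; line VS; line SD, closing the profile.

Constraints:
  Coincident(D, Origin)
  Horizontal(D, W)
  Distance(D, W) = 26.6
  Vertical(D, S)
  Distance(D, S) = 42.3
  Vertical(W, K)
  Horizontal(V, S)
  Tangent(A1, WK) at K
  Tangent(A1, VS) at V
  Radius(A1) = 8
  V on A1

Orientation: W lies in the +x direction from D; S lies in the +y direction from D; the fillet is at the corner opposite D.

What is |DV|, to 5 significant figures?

46.209

The virtual corner opposite D is at (26.600, 42.300). A1 meets WK tangentially, so CK is at right angles to WK and tangency of A1 to VS means the radius CV is perpendicular to VS, with radius 8.0, so the center C sits 8.0 in from both sides at C = (18.600, 34.300). That places the tangent points at K = (26.600, 34.300) on WK and V = (18.600, 42.300) on VS. Then |DV| = |V − D| = 46.209.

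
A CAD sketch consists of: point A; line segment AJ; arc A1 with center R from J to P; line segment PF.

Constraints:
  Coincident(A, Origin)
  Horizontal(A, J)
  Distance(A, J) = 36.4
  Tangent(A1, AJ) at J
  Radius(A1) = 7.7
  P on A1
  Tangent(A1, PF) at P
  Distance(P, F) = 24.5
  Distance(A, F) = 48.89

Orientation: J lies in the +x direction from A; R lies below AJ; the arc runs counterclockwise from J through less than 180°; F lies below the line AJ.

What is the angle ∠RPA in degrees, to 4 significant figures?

145.4°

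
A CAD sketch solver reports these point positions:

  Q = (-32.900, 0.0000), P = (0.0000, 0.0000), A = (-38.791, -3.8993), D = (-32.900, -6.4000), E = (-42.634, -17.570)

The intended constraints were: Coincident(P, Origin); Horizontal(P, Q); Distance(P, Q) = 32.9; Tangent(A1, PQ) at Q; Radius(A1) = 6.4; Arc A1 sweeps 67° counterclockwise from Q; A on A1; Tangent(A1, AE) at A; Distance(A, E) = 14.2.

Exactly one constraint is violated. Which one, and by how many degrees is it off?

Tangent(A1, AE) at A — off by 7.30°.

P = (0.00, 0.00) ✓; P.y = 0.00, Q.y = 0.00 ✓; |PQ| = 32.90 ✓; ∠(DQ, QP) = 90.00° ✓; |DQ| = 6.400 ✓; bearing(D→A) − bearing(D→Q) = 67.00° ✓; |DA| = 6.400 ✓; ∠(DA, AE) = 82.70° ✗; |AE| = 14.20 ✓.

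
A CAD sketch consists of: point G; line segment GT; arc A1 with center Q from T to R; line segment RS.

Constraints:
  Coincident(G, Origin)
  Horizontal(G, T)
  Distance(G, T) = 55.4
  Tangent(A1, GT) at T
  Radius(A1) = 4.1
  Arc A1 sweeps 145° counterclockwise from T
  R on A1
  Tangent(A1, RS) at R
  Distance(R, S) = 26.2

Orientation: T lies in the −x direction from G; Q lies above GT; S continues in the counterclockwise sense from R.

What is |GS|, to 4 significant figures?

77.83

G is at the origin; GT is horizontal with |GT| = 55.4 and T on the −x side, so T = (-55.40, 0.000). The tangent condition forces QT to be normal to GT, so Q = T + (0, 4.1) = (-55.40, 4.100). On A1, T sits at bearing -90° from Q; a 145° counterclockwise sweep puts R at bearing 55°, so R = Q + 4.1·(cos 55°, sin 55°) = (-53.05, 7.459). A1 meets RS tangentially, so QR is at right angles to RS, so RS runs along (−sin 55°, cos 55°); with |RS| = 26.2, S = (-74.51, 22.49). Then |GS| = |S − G| = 77.83.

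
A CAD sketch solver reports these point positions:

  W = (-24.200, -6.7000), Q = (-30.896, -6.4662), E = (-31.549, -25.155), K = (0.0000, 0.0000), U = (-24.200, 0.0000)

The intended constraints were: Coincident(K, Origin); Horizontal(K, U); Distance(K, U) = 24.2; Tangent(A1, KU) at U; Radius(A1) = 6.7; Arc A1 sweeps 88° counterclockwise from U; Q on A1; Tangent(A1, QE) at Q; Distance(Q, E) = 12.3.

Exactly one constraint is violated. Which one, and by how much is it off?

Distance(Q, E) = 12.3 — off by 6.40.

K = (0.00, 0.00) ✓; K.y = 0.00, U.y = 0.00 ✓; |KU| = 24.20 ✓; ∠(WU, UK) = 90.00° ✓; |WU| = 6.700 ✓; bearing(W→Q) − bearing(W→U) = 88.00° ✓; |WQ| = 6.700 ✓; ∠(WQ, QE) = 90.00° ✓; |QE| = 18.70 ✗.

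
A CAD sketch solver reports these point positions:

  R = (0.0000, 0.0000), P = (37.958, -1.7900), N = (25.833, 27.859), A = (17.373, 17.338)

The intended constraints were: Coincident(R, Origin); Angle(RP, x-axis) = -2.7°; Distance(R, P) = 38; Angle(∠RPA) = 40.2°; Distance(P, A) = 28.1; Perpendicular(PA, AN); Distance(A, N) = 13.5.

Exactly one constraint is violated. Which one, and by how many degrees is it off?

Perpendicular(PA, AN) — off by 4.10°.

R = (0.00, 0.00) ✓; RP at -2.700° ✓; |RP| = 38.00 ✓; ∠RPA = 40.20° ✓; |PA| = 28.10 ✓; ∠(PA, AN) = 85.90° ✗; |AN| = 13.50 ✓.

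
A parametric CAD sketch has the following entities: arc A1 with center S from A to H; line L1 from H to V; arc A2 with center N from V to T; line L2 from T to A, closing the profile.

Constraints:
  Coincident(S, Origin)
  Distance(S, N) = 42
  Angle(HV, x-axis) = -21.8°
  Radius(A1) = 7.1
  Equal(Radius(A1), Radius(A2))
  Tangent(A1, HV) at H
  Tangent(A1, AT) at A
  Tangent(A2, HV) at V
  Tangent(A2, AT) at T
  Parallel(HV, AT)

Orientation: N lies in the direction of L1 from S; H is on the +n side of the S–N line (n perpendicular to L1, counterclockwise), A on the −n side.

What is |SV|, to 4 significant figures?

42.60

The slot axis is L1's direction at -21.8°, so u = (cos -21.8°, sin -21.8°) = (0.9285, -0.3714) and n = (−sin -21.8°, cos -21.8°) = (0.3714, 0.9285). S is at the origin and N lies 42.0 along u from S, so N = 42.0·u = (39.00, -15.60). Tangency of A1 to both parallel lines with radius 7.1 puts H and A at S ± 7.1·n: H = (2.637, 6.592), A = (-2.637, -6.592). Equal radii place V and T the same way about N: V = N + 7.1·n = (41.63, -9.005), T = N − 7.1·n = (36.36, -22.19). Then |SV| = |V − S| = 42.60.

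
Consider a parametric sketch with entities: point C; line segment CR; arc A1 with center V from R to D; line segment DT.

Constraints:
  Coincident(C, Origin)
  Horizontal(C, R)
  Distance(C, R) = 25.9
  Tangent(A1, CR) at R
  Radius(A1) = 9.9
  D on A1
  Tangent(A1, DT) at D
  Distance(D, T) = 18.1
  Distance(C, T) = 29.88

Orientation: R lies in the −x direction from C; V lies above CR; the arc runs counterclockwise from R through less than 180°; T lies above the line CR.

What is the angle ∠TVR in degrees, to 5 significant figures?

143.79°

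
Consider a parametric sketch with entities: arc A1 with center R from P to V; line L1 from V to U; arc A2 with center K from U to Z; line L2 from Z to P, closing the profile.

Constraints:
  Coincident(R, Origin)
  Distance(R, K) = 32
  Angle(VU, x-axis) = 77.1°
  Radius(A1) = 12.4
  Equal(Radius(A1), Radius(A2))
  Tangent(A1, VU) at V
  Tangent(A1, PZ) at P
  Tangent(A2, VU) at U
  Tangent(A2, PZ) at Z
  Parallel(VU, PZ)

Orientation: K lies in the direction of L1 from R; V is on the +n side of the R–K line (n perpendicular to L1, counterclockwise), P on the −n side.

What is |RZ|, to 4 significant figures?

34.32

The slot axis is L1's direction at 77.1°, so u = (cos 77.1°, sin 77.1°) = (0.2233, 0.9748) and n = (−sin 77.1°, cos 77.1°) = (-0.9748, 0.2233). R is at the origin and K lies 32.0 along u from R, so K = 32.0·u = (7.144, 31.19). Tangency of A1 to both parallel lines with radius 12.4 puts V and P at R ± 12.4·n: V = (-12.09, 2.768), P = (12.09, -2.768). Equal radii place U and Z the same way about K: U = K + 12.4·n = (-4.943, 33.96), Z = K − 12.4·n = (19.23, 28.42). Then |RZ| = |Z − R| = 34.32.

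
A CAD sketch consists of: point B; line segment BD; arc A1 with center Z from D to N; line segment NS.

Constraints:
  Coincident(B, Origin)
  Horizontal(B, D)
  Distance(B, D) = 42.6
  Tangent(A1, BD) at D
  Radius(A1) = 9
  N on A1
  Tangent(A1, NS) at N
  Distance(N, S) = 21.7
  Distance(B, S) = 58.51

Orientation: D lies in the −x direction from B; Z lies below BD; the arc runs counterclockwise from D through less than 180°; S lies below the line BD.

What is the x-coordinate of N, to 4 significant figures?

-51.55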